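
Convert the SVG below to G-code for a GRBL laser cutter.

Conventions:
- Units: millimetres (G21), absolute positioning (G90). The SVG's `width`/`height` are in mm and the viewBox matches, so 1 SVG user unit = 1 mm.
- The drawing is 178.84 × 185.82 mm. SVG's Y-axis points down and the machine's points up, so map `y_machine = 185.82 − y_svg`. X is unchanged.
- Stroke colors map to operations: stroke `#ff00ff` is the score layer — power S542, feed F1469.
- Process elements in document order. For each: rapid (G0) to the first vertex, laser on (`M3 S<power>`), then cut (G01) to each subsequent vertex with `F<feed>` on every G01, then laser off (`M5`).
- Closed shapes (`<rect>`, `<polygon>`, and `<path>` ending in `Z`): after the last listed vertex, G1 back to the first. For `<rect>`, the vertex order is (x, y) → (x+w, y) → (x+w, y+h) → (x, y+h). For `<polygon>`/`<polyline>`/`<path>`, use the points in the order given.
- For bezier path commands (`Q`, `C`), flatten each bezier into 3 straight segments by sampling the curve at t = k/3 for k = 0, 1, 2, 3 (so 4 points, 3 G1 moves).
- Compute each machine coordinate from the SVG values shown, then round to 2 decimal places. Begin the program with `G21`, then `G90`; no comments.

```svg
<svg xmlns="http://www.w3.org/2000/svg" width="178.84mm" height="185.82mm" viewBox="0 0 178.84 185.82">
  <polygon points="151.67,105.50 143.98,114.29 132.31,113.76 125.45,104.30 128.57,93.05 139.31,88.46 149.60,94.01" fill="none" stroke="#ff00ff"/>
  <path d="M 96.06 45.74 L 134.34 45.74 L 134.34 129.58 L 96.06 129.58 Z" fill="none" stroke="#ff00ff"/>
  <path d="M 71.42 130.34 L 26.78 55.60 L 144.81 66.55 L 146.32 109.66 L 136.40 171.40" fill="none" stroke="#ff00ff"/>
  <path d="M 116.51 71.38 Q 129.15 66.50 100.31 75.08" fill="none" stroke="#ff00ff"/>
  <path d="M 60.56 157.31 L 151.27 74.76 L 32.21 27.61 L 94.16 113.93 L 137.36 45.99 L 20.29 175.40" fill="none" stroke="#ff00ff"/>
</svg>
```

Since the viewBox matches the mm dimensions, user units are millimetres directly. The only transform is the Y-flip y_m = 185.82 − y_svg.

Shape 1 is a regular polygon drawn with `<polygon>`. Its stroke #ff00ff means score at S542, F1469. After flipping Y the toolpath is (151.67,80.32) → (143.98,71.53) → (132.31,72.06) → (125.45,81.52) → (128.57,92.77) → (139.31,97.36) → (149.60,91.81) → (151.67,80.32), returning to the start.

Shape 2 is a rectangle drawn with `<path>`. Its stroke #ff00ff means score at S542, F1469. After flipping Y the toolpath is (96.06,140.08) → (134.34,140.08) → (134.34,56.24) → (96.06,56.24) → (96.06,140.08), returning to the start.

Shape 3 is a open polyline drawn with `<path>`. Its stroke #ff00ff means score at S542, F1469. After flipping Y the toolpath is (71.42,55.48) → (26.78,130.22) → (144.81,119.27) → (146.32,76.16) → (136.40,14.42).

Shape 4 is a quadratic bezier drawn with `<path>`. Its stroke #ff00ff means score at S542, F1469. After flipping Y the toolpath is (116.51,114.44) → (120.33,116.20) → (114.93,114.96) → (100.31,110.74).

Shape 5 is a open polyline drawn with `<path>`. Its stroke #ff00ff means score at S542, F1469. After flipping Y the toolpath is (60.56,28.51) → (151.27,111.06) → (32.21,158.21) → (94.16,71.89) → (137.36,139.83) → (20.29,10.42).

G21
G90
G0 X151.67 Y80.32
M3 S542
G01 X143.98 Y71.53 F1469
G01 X132.31 Y72.06 F1469
G01 X125.45 Y81.52 F1469
G01 X128.57 Y92.77 F1469
G01 X139.31 Y97.36 F1469
G01 X149.60 Y91.81 F1469
G01 X151.67 Y80.32 F1469
M5
G0 X96.06 Y140.08
M3 S542
G01 X134.34 Y140.08 F1469
G01 X134.34 Y56.24 F1469
G01 X96.06 Y56.24 F1469
G01 X96.06 Y140.08 F1469
M5
G0 X71.42 Y55.48
M3 S542
G01 X26.78 Y130.22 F1469
G01 X144.81 Y119.27 F1469
G01 X146.32 Y76.16 F1469
G01 X136.40 Y14.42 F1469
M5
G0 X116.51 Y114.44
M3 S542
G01 X120.33 Y116.20 F1469
G01 X114.93 Y114.96 F1469
G01 X100.31 Y110.74 F1469
M5
G0 X60.56 Y28.51
M3 S542
G01 X151.27 Y111.06 F1469
G01 X32.21 Y158.21 F1469
G01 X94.16 Y71.89 F1469
G01 X137.36 Y139.83 F1469
G01 X20.29 Y10.42 F1469
M5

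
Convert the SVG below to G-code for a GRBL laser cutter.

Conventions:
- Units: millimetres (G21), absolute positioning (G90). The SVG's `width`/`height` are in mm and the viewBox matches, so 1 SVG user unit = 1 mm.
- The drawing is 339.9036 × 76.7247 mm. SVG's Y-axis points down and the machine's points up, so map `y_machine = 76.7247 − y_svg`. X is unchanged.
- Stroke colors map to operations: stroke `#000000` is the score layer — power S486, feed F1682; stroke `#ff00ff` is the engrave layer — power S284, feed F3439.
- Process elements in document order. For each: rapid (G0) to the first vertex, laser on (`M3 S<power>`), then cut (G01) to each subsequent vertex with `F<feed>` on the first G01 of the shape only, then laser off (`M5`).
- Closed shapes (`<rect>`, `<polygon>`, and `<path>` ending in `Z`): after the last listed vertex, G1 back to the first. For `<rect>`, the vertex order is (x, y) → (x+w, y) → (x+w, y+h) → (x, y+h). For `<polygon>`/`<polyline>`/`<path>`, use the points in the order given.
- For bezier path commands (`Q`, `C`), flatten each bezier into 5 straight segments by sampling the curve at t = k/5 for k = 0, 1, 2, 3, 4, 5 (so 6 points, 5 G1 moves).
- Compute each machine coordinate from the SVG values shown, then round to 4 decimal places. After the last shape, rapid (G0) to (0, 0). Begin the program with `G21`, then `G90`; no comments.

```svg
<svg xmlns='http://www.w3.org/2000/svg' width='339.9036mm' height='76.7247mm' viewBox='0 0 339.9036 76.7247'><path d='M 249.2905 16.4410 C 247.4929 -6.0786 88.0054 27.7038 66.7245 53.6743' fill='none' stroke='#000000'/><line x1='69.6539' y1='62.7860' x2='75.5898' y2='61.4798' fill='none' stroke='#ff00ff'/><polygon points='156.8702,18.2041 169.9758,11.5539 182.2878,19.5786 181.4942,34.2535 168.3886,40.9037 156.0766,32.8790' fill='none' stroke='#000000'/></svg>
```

1 u = 1 mm; y_m = 76.7247 − y.

[1] `<path>` cubic bezier, #000000→score S486 F1682: (249.2905,60.2837) → (231.6563,67.5521) → (190.3796,64.3855) → (139.6634,53.8614) → (93.7107,39.0572) → (66.7245,23.0504)

[2] `<line>` line segment, #ff00ff→engrave S284 F3439: (69.6539,13.9387) → (75.5898,15.2449)

[3] `<polygon>` regular polygon, #000000→score S486 F1682: (156.8702,58.5206) → (169.9758,65.1708) → (182.2878,57.1461) → (181.4942,42.4712) → (168.3886,35.8210) → (156.0766,43.8457) → (156.8702,58.5206) (closed)

G21
G90
G0 X249.2905 Y60.2837
M3 S486
G01 X231.6563 Y67.5521 F1682
G01 X190.3796 Y64.3855
G01 X139.6634 Y53.8614
G01 X93.7107 Y39.0572
G01 X66.7245 Y23.0504
M5
G0 X69.6539 Y13.9387
M3 S284
G01 X75.5898 Y15.2449 F3439
M5
G0 X156.8702 Y58.5206
M3 S486
G01 X169.9758 Y65.1708 F1682
G01 X182.2878 Y57.1461
G01 X181.4942 Y42.4712
G01 X168.3886 Y35.8210
G01 X156.0766 Y43.8457
G01 X156.8702 Y58.5206
M5
G0 X0.0000 Y0.0000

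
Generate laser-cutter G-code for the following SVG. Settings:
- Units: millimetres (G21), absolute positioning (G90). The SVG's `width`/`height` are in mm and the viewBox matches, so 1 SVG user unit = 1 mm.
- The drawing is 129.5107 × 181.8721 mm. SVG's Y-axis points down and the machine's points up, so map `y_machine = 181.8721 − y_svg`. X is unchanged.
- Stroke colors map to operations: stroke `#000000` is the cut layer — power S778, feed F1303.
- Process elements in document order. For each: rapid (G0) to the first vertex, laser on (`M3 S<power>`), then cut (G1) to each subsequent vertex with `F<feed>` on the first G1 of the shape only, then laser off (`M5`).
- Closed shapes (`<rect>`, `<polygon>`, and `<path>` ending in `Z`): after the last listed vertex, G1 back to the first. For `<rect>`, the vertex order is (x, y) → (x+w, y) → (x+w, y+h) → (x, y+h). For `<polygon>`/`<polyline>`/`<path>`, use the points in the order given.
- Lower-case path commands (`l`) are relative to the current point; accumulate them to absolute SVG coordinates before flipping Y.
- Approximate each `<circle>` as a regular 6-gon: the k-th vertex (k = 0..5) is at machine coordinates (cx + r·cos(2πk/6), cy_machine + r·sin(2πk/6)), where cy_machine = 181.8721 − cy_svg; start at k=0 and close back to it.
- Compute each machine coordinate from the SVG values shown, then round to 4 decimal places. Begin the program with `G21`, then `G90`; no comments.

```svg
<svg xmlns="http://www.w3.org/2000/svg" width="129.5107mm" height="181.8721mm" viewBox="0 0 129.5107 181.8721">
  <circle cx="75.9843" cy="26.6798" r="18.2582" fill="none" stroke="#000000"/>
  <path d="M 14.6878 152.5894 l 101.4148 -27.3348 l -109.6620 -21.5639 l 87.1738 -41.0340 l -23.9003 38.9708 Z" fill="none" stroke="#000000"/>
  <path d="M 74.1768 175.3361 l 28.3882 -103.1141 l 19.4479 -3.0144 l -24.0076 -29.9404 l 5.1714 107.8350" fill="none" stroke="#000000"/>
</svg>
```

viewBox `0 0 129.5107 181.8721` with mm width/height → 1 unit = 1 mm. Flip: y_m = 181.8721 − y_svg.

**Shape 1** — `<circle>` circle, stroke `#000000` → cut (S778, F1303). Machine vertices: (94.2425,155.1923) → (85.1134,171.0044) → (66.8552,171.0044) → (57.7261,155.1923) → (66.8552,139.3802) → (85.1134,139.3802) → (94.2425,155.1923). Closed: final G1 returns to the first vertex.

**Shape 2** — `<path>` closed polygon, stroke `#000000` → cut (S778, F1303). Machine vertices: (14.6878,29.2827) → (116.1026,56.6175) → (6.4406,78.1814) → (93.6144,119.2154) → (69.7141,80.2446) → (14.6878,29.2827). Closed: final G1 returns to the first vertex.

**Shape 3** — `<path>` open polyline, stroke `#000000` → cut (S778, F1303). Machine vertices: (74.1768,6.5360) → (102.5650,109.6501) → (122.0129,112.6645) → (98.0053,142.6049) → (103.1767,34.7699). Open path.

G21
G90
G0 X94.2425 Y155.1923
M3 S778
G1 X85.1134 Y171.0044 F1303
G1 X66.8552 Y171.0044
G1 X57.7261 Y155.1923
G1 X66.8552 Y139.3802
G1 X85.1134 Y139.3802
G1 X94.2425 Y155.1923
M5
G0 X14.6878 Y29.2827
M3 S778
G1 X116.1026 Y56.6175 F1303
G1 X6.4406 Y78.1814
G1 X93.6144 Y119.2154
G1 X69.7141 Y80.2446
G1 X14.6878 Y29.2827
M5
G0 X74.1768 Y6.5360
M3 S778
G1 X102.5650 Y109.6501 F1303
G1 X122.0129 Y112.6645
G1 X98.0053 Y142.6049
G1 X103.1767 Y34.7699
M5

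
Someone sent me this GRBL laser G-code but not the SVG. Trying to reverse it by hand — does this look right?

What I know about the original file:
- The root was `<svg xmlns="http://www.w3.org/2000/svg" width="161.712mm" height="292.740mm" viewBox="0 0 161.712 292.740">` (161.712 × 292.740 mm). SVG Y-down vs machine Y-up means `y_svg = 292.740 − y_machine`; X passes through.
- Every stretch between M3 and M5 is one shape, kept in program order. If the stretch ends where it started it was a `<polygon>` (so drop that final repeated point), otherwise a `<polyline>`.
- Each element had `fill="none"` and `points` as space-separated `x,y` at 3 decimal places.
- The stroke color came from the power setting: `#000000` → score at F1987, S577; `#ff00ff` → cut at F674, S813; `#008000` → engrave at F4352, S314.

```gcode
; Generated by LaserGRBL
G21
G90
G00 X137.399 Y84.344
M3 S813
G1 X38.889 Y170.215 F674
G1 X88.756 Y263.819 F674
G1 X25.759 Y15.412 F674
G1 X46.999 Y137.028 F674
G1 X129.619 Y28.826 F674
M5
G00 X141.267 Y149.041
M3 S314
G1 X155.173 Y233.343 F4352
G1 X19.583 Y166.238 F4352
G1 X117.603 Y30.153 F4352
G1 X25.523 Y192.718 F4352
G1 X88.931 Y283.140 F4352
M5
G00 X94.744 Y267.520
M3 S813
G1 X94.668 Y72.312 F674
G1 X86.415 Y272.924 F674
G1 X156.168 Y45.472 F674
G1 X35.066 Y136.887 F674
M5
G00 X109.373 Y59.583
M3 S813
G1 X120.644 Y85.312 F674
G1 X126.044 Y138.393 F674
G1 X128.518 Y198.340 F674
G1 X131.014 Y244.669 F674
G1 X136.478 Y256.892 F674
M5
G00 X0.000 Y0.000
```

Machine Y-up, SVG Y-down with viewBox height 292.740, so y_svg = 292.740 − y_machine; X carries over.

Run 1: the run's S813 means `#ff00ff` (cut). The run is open, so emit a `<polyline>` with points (Y-flipped): 137.399,208.396 38.889,122.525 88.756,28.921 25.759,277.328 46.999,155.712 129.619,263.914.

Run 2: power S314 maps to stroke `#008000` (engrave). The run is open, so emit a `<polyline>` with points (Y-flipped): 141.267,143.699 155.173,59.397 19.583,126.502 117.603,262.587 25.523,100.022 88.931,9.600.

Run 3: power S813 maps to stroke `#ff00ff` (cut). The run is open, so emit a `<polyline>` with points (Y-flipped): 94.744,25.220 94.668,220.428 86.415,19.816 156.168,247.268 35.066,155.853.

Run 4: the run's S813 means `#ff00ff` (cut). The run is open, so emit a `<polyline>` with points (Y-flipped): 109.373,233.157 120.644,207.428 126.044,154.347 128.518,94.400 131.014,48.071 136.478,35.848.

<svg xmlns="http://www.w3.org/2000/svg" width="161.712mm" height="292.740mm" viewBox="0 0 161.712 292.740">
  <polyline points="137.399,208.396 38.889,122.525 88.756,28.921 25.759,277.328 46.999,155.712 129.619,263.914" fill="none" stroke="#ff00ff"/>
  <polyline points="141.267,143.699 155.173,59.397 19.583,126.502 117.603,262.587 25.523,100.022 88.931,9.600" fill="none" stroke="#008000"/>
  <polyline points="94.744,25.220 94.668,220.428 86.415,19.816 156.168,247.268 35.066,155.853" fill="none" stroke="#ff00ff"/>
  <polyline points="109.373,233.157 120.644,207.428 126.044,154.347 128.518,94.400 131.014,48.071 136.478,35.848" fill="none" stroke="#ff00ff"/>
</svg>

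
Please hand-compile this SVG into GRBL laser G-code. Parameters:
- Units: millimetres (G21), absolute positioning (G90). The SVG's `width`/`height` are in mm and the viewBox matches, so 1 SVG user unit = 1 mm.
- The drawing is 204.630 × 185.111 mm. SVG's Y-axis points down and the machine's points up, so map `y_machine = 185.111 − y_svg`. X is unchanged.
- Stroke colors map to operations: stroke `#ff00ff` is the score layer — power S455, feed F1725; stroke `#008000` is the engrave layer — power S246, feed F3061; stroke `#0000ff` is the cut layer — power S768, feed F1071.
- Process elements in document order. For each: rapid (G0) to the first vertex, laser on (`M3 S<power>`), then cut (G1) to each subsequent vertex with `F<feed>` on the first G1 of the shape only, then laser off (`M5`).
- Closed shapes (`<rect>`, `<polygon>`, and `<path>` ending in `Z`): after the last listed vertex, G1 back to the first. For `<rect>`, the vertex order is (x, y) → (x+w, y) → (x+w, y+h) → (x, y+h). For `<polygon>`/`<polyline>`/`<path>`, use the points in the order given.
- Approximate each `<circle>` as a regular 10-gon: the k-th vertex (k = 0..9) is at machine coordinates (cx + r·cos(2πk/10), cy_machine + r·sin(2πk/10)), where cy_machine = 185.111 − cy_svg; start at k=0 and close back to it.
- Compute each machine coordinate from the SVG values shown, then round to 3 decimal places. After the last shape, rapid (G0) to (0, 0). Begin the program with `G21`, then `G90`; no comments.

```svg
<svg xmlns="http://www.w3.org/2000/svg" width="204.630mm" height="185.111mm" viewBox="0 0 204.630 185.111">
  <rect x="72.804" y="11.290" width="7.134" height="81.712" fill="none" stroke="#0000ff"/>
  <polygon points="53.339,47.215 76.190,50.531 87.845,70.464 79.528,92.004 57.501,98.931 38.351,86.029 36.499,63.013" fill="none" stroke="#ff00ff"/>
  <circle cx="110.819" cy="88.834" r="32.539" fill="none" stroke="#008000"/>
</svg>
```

G21
G90
G0 X72.804 Y173.821
M3 S768
G1 X79.938 Y173.821 F1071
G1 X79.938 Y92.109
G1 X72.804 Y92.109
G1 X72.804 Y173.821
M5
G0 X53.339 Y137.896
M3 S455
G1 X76.190 Y134.580 F1725
G1 X87.845 Y114.647
G1 X79.528 Y93.107
G1 X57.501 Y86.180
G1 X38.351 Y99.082
G1 X36.499 Y122.098
G1 X53.339 Y137.896
M5
G0 X143.358 Y96.277
M3 S246
G1 X137.144 Y115.403 F3061
G1 X120.874 Y127.223
G1 X100.764 Y127.223
G1 X84.494 Y115.403
G1 X78.280 Y96.277
G1 X84.494 Y77.151
G1 X100.764 Y65.331
G1 X120.874 Y65.331
G1 X137.144 Y77.151
G1 X143.358 Y96.277
M5
G0 X0.000 Y0.000

1 u = 1 mm; y_m = 185.111 − y.

[1] `<rect>` rectangle, #0000ff→cut S768 F1071: (72.804,173.821) → (79.938,173.821) → (79.938,92.109) → (72.804,92.109) → (72.804,173.821) (closed)

[2] `<polygon>` regular polygon, #ff00ff→score S455 F1725: (53.339,137.896) → (76.190,134.580) → (87.845,114.647) → (79.528,93.107) → (57.501,86.180) → (38.351,99.082) → (36.499,122.098) → (53.339,137.896) (closed)

[3] `<circle>` circle, #008000→engrave S246 F3061: (143.358,96.277) → (137.144,115.403) → (120.874,127.223) → (100.764,127.223) → (84.494,115.403) → (78.280,96.277) → (84.494,77.151) → (100.764,65.331) → (120.874,65.331) → (137.144,77.151) → (143.358,96.277) (closed)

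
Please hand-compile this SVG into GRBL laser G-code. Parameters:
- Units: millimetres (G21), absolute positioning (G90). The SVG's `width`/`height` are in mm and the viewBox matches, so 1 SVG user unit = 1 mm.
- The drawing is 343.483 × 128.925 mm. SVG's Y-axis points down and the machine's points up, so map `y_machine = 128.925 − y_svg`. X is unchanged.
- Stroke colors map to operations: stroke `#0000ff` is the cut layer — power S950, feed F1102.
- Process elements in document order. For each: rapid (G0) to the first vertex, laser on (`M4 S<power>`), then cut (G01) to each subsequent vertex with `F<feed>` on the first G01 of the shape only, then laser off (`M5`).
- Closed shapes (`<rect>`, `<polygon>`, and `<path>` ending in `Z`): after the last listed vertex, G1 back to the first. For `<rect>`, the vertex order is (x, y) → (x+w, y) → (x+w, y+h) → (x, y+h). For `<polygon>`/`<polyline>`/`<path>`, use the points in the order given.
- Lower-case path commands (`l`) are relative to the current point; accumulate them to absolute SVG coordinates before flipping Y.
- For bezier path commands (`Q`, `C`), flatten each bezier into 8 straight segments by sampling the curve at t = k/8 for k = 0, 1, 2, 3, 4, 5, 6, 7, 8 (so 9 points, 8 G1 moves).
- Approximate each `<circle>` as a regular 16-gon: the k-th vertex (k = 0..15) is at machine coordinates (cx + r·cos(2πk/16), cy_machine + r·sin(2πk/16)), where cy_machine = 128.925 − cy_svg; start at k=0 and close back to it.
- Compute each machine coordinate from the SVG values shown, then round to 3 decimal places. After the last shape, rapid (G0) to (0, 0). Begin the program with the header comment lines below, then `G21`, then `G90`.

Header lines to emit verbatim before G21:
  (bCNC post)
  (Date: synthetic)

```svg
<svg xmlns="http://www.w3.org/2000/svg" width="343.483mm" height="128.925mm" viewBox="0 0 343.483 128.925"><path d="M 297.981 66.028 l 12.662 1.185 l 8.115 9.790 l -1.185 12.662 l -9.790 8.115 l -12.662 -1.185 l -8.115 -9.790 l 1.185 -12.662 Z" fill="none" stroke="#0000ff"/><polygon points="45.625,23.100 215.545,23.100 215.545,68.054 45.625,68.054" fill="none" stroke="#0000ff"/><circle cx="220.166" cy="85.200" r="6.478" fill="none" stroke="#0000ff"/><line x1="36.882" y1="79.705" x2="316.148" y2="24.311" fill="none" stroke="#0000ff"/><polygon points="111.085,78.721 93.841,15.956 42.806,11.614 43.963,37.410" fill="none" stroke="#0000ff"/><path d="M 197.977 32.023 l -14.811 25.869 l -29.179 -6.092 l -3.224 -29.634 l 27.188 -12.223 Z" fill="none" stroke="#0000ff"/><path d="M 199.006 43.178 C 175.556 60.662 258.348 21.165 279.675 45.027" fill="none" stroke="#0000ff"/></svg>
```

1 u = 1 mm; y_m = 128.925 − y.

[1] `<path>` regular polygon, #0000ff→cut S950 F1102: (297.981,62.897) → (310.643,61.712) → (318.758,51.922) → (317.573,39.260) → (307.783,31.145) → (295.121,32.330) → (287.006,42.120) → (288.191,54.782) → (297.981,62.897) (closed)

[2] `<polygon>` rectangle, #0000ff→cut S950 F1102: (45.625,105.825) → (215.545,105.825) → (215.545,60.871) → (45.625,60.871) → (45.625,105.825) (closed)

[3] `<circle>` circle, #0000ff→cut S950 F1102: (226.644,43.725) → (226.151,46.204) → (224.747,48.306) → (222.645,49.710) → (220.166,50.203) → (217.687,49.710) → (215.585,48.306) → (214.181,46.204) → (213.688,43.725) → (214.181,41.246) → (215.585,39.144) → (217.687,37.740) → (220.166,37.247) → (222.645,37.740) → (224.747,39.144) → (226.151,41.246) → (226.644,43.725) (closed)

[4] `<line>` line segment, #0000ff→cut S950 F1102: (36.882,49.220) → (316.148,104.614)

[5] `<polygon>` closed polygon, #0000ff→cut S950 F1102: (111.085,50.204) → (93.841,112.969) → (42.806,117.311) → (43.963,91.515) → (111.085,50.204) (closed)

[6] `<path>` regular polygon, #0000ff→cut S950 F1102: (197.977,96.902) → (183.166,71.033) → (153.987,77.125) → (150.763,106.759) → (177.951,118.982) → (197.977,96.902) (closed)

[7] `<path>` cubic bezier, #0000ff→cut S950 F1102: (199.006,85.747) → (194.865,81.626) → (198.718,81.438) → (208.602,83.770) → (222.549,87.214) → (238.596,90.359) → (254.775,91.795) → (269.124,90.111) → (279.675,83.898)

(bCNC post)
(Date: synthetic)
G21
G90
G0 X297.981 Y62.897
M4 S950
G01 X310.643 Y61.712 F1102
G01 X318.758 Y51.922
G01 X317.573 Y39.260
G01 X307.783 Y31.145
G01 X295.121 Y32.330
G01 X287.006 Y42.120
G01 X288.191 Y54.782
G01 X297.981 Y62.897
M5
G0 X45.625 Y105.825
M4 S950
G01 X215.545 Y105.825 F1102
G01 X215.545 Y60.871
G01 X45.625 Y60.871
G01 X45.625 Y105.825
M5
G0 X226.644 Y43.725
M4 S950
G01 X226.151 Y46.204 F1102
G01 X224.747 Y48.306
G01 X222.645 Y49.710
G01 X220.166 Y50.203
G01 X217.687 Y49.710
G01 X215.585 Y48.306
G01 X214.181 Y46.204
G01 X213.688 Y43.725
G01 X214.181 Y41.246
G01 X215.585 Y39.144
G01 X217.687 Y37.740
G01 X220.166 Y37.247
G01 X222.645 Y37.740
G01 X224.747 Y39.144
G01 X226.151 Y41.246
G01 X226.644 Y43.725
M5
G0 X36.882 Y49.220
M4 S950
G01 X316.148 Y104.614 F1102
M5
G0 X111.085 Y50.204
M4 S950
G01 X93.841 Y112.969 F1102
G01 X42.806 Y117.311
G01 X43.963 Y91.515
G01 X111.085 Y50.204
M5
G0 X197.977 Y96.902
M4 S950
G01 X183.166 Y71.033 F1102
G01 X153.987 Y77.125
G01 X150.763 Y106.759
G01 X177.951 Y118.982
G01 X197.977 Y96.902
M5
G0 X199.006 Y85.747
M4 S950
G01 X194.865 Y81.626 F1102
G01 X198.718 Y81.438
G01 X208.602 Y83.770
G01 X222.549 Y87.214
G01 X238.596 Y90.359
G01 X254.775 Y91.795
G01 X269.124 Y90.111
G01 X279.675 Y83.898
M5
G0 X0.000 Y0.000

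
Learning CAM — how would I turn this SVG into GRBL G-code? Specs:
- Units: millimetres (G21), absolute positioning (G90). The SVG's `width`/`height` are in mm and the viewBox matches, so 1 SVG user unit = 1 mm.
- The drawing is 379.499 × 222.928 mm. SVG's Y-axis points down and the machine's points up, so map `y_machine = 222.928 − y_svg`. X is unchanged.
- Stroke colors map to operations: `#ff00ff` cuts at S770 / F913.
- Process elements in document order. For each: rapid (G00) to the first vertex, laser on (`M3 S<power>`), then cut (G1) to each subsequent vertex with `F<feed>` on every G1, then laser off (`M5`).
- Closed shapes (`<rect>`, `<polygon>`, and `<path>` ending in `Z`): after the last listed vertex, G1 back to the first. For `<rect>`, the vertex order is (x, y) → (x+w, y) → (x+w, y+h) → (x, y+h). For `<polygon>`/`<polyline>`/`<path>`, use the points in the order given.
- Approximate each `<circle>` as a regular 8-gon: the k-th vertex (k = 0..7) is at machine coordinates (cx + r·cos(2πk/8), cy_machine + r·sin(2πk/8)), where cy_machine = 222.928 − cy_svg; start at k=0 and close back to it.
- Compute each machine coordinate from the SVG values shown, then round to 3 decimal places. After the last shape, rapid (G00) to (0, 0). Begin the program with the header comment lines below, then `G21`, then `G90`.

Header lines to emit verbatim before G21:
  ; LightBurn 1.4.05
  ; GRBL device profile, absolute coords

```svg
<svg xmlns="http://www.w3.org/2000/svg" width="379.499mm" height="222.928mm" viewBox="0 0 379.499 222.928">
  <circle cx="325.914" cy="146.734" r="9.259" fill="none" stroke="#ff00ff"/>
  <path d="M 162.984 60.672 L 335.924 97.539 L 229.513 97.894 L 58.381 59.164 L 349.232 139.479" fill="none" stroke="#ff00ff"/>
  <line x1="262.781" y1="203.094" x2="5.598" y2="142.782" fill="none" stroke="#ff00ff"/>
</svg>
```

; LightBurn 1.4.05
; GRBL device profile, absolute coords
G21
G90
G00 X335.173 Y76.194
M3 S770
G1 X332.461 Y82.741 F913
G1 X325.914 Y85.453 F913
G1 X319.367 Y82.741 F913
G1 X316.655 Y76.194 F913
G1 X319.367 Y69.647 F913
G1 X325.914 Y66.935 F913
G1 X332.461 Y69.647 F913
G1 X335.173 Y76.194 F913
M5
G00 X162.984 Y162.256
M3 S770
G1 X335.924 Y125.389 F913
G1 X229.513 Y125.034 F913
G1 X58.381 Y163.764 F913
G1 X349.232 Y83.449 F913
M5
G00 X262.781 Y19.834
M3 S770
G1 X5.598 Y80.146 F913
M5
G00 X0.000 Y0.000

Since the viewBox matches the mm dimensions, user units are millimetres directly. The only transform is the Y-flip y_m = 222.928 − y_svg.

Shape 1 is a circle drawn with `<circle>`. Its stroke #ff00ff means cut at S770, F913. After flipping Y the toolpath is (335.173,76.194) → (332.461,82.741) → (325.914,85.453) → (319.367,82.741) → (316.655,76.194) → (319.367,69.647) → (325.914,66.935) → (332.461,69.647) → (335.173,76.194), returning to the start.

Shape 2 is a open polyline drawn with `<path>`. Its stroke #ff00ff means cut at S770, F913. After flipping Y the toolpath is (162.984,162.256) → (335.924,125.389) → (229.513,125.034) → (58.381,163.764) → (349.232,83.449).

Shape 3 is a line segment drawn with `<line>`. Its stroke #ff00ff means cut at S770, F913. After flipping Y the toolpath is (262.781,19.834) → (5.598,80.146).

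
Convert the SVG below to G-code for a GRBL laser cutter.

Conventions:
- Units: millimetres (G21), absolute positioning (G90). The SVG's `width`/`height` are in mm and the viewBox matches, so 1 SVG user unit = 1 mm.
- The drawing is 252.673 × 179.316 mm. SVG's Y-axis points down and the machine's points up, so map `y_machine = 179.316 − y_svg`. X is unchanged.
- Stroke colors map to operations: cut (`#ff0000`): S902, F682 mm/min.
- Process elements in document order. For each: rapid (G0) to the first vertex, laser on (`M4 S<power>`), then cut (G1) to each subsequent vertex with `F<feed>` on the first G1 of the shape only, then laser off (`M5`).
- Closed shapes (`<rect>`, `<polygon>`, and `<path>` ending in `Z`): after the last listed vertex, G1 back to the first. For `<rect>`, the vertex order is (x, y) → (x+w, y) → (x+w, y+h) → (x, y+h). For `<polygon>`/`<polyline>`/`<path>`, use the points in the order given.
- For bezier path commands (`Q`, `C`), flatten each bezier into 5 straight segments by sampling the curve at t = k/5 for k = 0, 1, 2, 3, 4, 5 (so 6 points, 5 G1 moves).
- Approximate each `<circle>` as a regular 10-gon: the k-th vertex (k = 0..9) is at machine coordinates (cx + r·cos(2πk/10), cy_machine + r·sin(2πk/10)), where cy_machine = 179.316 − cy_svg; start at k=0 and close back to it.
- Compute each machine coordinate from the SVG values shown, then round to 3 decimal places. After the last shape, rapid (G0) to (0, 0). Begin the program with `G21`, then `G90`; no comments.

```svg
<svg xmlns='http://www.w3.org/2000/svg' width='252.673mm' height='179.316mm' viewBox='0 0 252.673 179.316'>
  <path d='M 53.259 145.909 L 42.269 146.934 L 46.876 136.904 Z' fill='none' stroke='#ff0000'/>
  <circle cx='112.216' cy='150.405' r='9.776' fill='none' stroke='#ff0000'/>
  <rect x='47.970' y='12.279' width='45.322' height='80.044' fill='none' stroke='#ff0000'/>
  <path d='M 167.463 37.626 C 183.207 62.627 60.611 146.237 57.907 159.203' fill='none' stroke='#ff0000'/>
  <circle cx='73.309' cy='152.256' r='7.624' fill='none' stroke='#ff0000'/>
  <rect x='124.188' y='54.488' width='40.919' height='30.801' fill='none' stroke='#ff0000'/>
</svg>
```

Since the viewBox matches the mm dimensions, user units are millimetres directly. The only transform is the Y-flip y_m = 179.316 − y_svg.

Shape 1 is a regular polygon drawn with `<path>`. Its stroke #ff0000 means cut at S902, F682. After flipping Y the toolpath is (53.259,33.407) → (42.269,32.382) → (46.876,42.412) → (53.259,33.407), returning to the start.

Shape 2 is a circle drawn with `<circle>`. Its stroke #ff0000 means cut at S902, F682. After flipping Y the toolpath is (121.992,28.911) → (120.125,34.657) → (115.237,38.209) → (109.195,38.209) → (104.307,34.657) → (102.440,28.911) → (104.307,23.165) → (109.195,19.613) → (115.237,19.613) → (120.125,23.165) → (121.992,28.911), returning to the start.

Shape 3 is a rectangle drawn with `<rect>`. Its stroke #ff0000 means cut at S902, F682. After flipping Y the toolpath is (47.970,167.037) → (93.292,167.037) → (93.292,86.993) → (47.970,86.993) → (47.970,167.037), returning to the start.

Shape 4 is a cubic bezier drawn with `<path>`. Its stroke #ff0000 means cut at S902, F682. After flipping Y the toolpath is (167.463,141.690) → (162.374,120.690) → (136.479,91.829) → (102.173,61.309) → (71.851,35.336) → (57.907,20.113).

Shape 5 is a circle drawn with `<circle>`. Its stroke #ff0000 means cut at S902, F682. After flipping Y the toolpath is (80.933,27.060) → (79.477,31.541) → (75.665,34.311) → (70.953,34.311) → (67.141,31.541) → (65.685,27.060) → (67.141,22.579) → (70.953,19.809) → (75.665,19.809) → (79.477,22.579) → (80.933,27.060), returning to the start.

Shape 6 is a rectangle drawn with `<rect>`. Its stroke #ff0000 means cut at S902, F682. After flipping Y the toolpath is (124.188,124.828) → (165.107,124.828) → (165.107,94.027) → (124.188,94.027) → (124.188,124.828), returning to the start.

G21
G90
G0 X53.259 Y33.407
M4 S902
G1 X42.269 Y32.382 F682
G1 X46.876 Y42.412
G1 X53.259 Y33.407
M5
G0 X121.992 Y28.911
M4 S902
G1 X120.125 Y34.657 F682
G1 X115.237 Y38.209
G1 X109.195 Y38.209
G1 X104.307 Y34.657
G1 X102.440 Y28.911
G1 X104.307 Y23.165
G1 X109.195 Y19.613
G1 X115.237 Y19.613
G1 X120.125 Y23.165
G1 X121.992 Y28.911
M5
G0 X47.970 Y167.037
M4 S902
G1 X93.292 Y167.037 F682
G1 X93.292 Y86.993
G1 X47.970 Y86.993
G1 X47.970 Y167.037
M5
G0 X167.463 Y141.690
M4 S902
G1 X162.374 Y120.690 F682
G1 X136.479 Y91.829
G1 X102.173 Y61.309
G1 X71.851 Y35.336
G1 X57.907 Y20.113
M5
G0 X80.933 Y27.060
M4 S902
G1 X79.477 Y31.541 F682
G1 X75.665 Y34.311
G1 X70.953 Y34.311
G1 X67.141 Y31.541
G1 X65.685 Y27.060
G1 X67.141 Y22.579
G1 X70.953 Y19.809
G1 X75.665 Y19.809
G1 X79.477 Y22.579
G1 X80.933 Y27.060
M5
G0 X124.188 Y124.828
M4 S902
G1 X165.107 Y124.828 F682
G1 X165.107 Y94.027
G1 X124.188 Y94.027
G1 X124.188 Y124.828
M5
G0 X0.000 Y0.000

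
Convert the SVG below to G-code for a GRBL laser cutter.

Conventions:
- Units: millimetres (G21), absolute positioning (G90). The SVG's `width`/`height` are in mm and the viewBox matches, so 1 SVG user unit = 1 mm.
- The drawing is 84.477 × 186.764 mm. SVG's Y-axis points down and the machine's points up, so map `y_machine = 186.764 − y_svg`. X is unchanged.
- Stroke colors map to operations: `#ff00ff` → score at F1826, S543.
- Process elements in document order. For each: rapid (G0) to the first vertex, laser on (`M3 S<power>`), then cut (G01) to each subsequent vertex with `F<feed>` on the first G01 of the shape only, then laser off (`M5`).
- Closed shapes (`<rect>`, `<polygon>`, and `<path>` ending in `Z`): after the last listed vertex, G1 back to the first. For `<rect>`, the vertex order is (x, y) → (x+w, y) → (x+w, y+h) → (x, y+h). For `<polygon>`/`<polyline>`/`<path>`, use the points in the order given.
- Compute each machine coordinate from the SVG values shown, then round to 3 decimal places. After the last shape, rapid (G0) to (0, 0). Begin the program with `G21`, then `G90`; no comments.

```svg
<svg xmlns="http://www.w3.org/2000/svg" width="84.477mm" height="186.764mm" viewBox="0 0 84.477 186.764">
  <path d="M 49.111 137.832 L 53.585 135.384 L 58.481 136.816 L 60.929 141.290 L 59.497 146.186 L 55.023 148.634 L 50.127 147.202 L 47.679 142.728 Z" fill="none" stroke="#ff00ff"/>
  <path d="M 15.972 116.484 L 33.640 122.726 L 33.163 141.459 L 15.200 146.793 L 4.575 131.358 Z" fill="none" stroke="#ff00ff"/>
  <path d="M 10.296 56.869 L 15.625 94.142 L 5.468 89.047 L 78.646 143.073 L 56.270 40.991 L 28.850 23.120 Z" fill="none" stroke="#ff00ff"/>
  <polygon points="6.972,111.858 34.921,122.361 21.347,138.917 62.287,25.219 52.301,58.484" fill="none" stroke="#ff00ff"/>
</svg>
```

G21
G90
G0 X49.111 Y48.932
M3 S543
G01 X53.585 Y51.380 F1826
G01 X58.481 Y49.948
G01 X60.929 Y45.474
G01 X59.497 Y40.578
G01 X55.023 Y38.130
G01 X50.127 Y39.562
G01 X47.679 Y44.036
G01 X49.111 Y48.932
M5
G0 X15.972 Y70.280
M3 S543
G01 X33.640 Y64.038 F1826
G01 X33.163 Y45.305
G01 X15.200 Y39.971
G01 X4.575 Y55.406
G01 X15.972 Y70.280
M5
G0 X10.296 Y129.895
M3 S543
G01 X15.625 Y92.622 F1826
G01 X5.468 Y97.717
G01 X78.646 Y43.691
G01 X56.270 Y145.773
G01 X28.850 Y163.644
G01 X10.296 Y129.895
M5
G0 X6.972 Y74.906
M3 S543
G01 X34.921 Y64.403 F1826
G01 X21.347 Y47.847
G01 X62.287 Y161.545
G01 X52.301 Y128.280
G01 X6.972 Y74.906
M5
G0 X0.000 Y0.000

Since the viewBox matches the mm dimensions, user units are millimetres directly. The only transform is the Y-flip y_m = 186.764 − y_svg.

Shape 1 is a regular polygon drawn with `<path>`. Its stroke #ff00ff means score at S543, F1826. After flipping Y the toolpath is (49.111,48.932) → (53.585,51.380) → (58.481,49.948) → (60.929,45.474) → (59.497,40.578) → (55.023,38.130) → (50.127,39.562) → (47.679,44.036) → (49.111,48.932), returning to the start.

Shape 2 is a regular polygon drawn with `<path>`. Its stroke #ff00ff means score at S543, F1826. After flipping Y the toolpath is (15.972,70.280) → (33.640,64.038) → (33.163,45.305) → (15.200,39.971) → (4.575,55.406) → (15.972,70.280), returning to the start.

Shape 3 is a closed polygon drawn with `<path>`. Its stroke #ff00ff means score at S543, F1826. After flipping Y the toolpath is (10.296,129.895) → (15.625,92.622) → (5.468,97.717) → (78.646,43.691) → (56.270,145.773) → (28.850,163.644) → (10.296,129.895), returning to the start.

Shape 4 is a closed polygon drawn with `<polygon>`. Its stroke #ff00ff means score at S543, F1826. After flipping Y the toolpath is (6.972,74.906) → (34.921,64.403) → (21.347,47.847) → (62.287,161.545) → (52.301,128.280) → (6.972,74.906), returning to the start.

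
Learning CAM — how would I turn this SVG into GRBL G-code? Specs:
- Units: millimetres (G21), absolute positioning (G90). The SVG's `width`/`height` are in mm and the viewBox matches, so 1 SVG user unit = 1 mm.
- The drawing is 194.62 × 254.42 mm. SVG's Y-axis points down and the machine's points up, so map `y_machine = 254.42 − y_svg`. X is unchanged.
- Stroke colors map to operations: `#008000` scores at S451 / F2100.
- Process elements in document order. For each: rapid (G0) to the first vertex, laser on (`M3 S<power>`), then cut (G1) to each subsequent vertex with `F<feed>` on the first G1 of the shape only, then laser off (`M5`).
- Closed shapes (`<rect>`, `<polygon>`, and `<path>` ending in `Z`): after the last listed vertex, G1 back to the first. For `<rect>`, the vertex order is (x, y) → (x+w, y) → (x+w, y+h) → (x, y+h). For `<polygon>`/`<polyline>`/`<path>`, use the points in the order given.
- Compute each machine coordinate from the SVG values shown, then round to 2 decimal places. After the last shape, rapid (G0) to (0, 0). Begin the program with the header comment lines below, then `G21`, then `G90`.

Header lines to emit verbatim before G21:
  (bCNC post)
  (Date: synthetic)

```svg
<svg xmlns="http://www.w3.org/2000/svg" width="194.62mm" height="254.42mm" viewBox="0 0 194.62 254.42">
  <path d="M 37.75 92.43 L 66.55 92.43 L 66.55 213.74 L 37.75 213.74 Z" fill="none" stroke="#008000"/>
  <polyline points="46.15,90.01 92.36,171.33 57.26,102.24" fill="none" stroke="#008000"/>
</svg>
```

viewBox `0 0 194.62 254.42` with mm width/height → 1 unit = 1 mm. Flip: y_m = 254.42 − y_svg.

**Shape 1** — `<path>` rectangle, stroke `#008000` → score (S451, F2100). Machine vertices: (37.75,161.99) → (66.55,161.99) → (66.55,40.68) → (37.75,40.68) → (37.75,161.99). Closed: final G1 returns to the first vertex.

**Shape 2** — `<polyline>` open polyline, stroke `#008000` → score (S451, F2100). Machine vertices: (46.15,164.41) → (92.36,83.09) → (57.26,152.18). Open path.

(bCNC post)
(Date: synthetic)
G21
G90
G0 X37.75 Y161.99
M3 S451
G1 X66.55 Y161.99 F2100
G1 X66.55 Y40.68
G1 X37.75 Y40.68
G1 X37.75 Y161.99
M5
G0 X46.15 Y164.41
M3 S451
G1 X92.36 Y83.09 F2100
G1 X57.26 Y152.18
M5
G0 X0.00 Y0.00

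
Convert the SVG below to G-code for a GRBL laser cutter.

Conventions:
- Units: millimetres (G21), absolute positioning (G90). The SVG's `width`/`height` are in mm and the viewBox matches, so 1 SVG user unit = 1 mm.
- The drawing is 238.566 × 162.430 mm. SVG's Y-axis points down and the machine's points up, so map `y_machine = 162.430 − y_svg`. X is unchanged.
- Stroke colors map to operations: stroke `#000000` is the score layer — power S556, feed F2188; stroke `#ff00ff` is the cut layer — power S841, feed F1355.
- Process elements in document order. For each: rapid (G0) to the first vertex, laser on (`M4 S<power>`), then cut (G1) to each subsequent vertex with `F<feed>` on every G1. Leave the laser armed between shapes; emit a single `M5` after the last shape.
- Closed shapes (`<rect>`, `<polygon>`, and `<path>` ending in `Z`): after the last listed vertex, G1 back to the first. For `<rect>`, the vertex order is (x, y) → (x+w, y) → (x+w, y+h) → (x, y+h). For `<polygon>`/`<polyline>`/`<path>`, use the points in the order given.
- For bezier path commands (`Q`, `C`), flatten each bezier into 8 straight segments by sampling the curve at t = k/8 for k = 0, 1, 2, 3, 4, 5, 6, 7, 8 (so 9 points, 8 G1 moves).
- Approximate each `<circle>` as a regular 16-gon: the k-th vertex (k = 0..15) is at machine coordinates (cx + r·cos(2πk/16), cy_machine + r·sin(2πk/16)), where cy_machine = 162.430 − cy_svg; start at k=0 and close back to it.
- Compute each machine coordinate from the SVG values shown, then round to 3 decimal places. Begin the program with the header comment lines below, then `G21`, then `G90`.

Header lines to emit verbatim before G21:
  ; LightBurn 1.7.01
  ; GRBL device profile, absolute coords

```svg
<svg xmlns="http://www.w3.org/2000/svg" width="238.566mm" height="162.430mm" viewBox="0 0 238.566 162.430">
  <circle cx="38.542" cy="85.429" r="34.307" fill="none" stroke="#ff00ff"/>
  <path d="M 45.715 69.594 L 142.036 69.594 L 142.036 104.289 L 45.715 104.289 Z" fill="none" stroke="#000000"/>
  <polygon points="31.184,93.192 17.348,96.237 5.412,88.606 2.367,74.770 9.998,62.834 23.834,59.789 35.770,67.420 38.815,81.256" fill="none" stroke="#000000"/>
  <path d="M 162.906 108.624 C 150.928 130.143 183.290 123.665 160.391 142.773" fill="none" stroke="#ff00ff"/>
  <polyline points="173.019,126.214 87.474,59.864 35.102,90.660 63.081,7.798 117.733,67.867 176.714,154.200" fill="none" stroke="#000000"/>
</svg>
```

1 u = 1 mm; y_m = 162.430 − y.

[1] `<circle>` circle, #ff00ff→cut S841 F1355: (72.849,77.001) → (70.238,90.130) → (62.801,101.260) → (51.671,108.697) → (38.542,111.308) → (25.413,108.697) → (14.283,101.260) → (6.846,90.130) → (4.235,77.001) → (6.846,63.872) → (14.283,52.742) → (25.413,45.305) → (38.542,42.694) → (51.671,45.305) → (62.801,52.742) → (70.238,63.872) → (72.849,77.001) (closed)

[2] `<path>` rectangle, #000000→score S556 F2188: (45.715,92.836) → (142.036,92.836) → (142.036,58.141) → (45.715,58.141) → (45.715,92.836) (closed)

[3] `<polygon>` regular polygon, #000000→score S556 F2188: (31.184,69.238) → (17.348,66.193) → (5.412,73.824) → (2.367,87.660) → (9.998,99.596) → (23.834,102.641) → (35.770,95.010) → (38.815,81.174) → (31.184,69.238) (closed)

[4] `<path>` cubic bezier, #ff00ff→cut S841 F1355: (162.906,53.806) → (160.298,46.944) → (160.680,42.079) → (162.884,38.583) → (165.744,35.827) → (168.092,33.185) → (168.760,30.028) → (166.582,25.728) → (160.391,19.657)

[5] `<polyline>` open polyline, #000000→score S556 F2188: (173.019,36.216) → (87.474,102.566) → (35.102,71.770) → (63.081,154.632) → (117.733,94.563) → (176.714,8.230)

; LightBurn 1.7.01
; GRBL device profile, absolute coords
G21
G90
G0 X72.849 Y77.001
M4 S841
G1 X70.238 Y90.130 F1355
G1 X62.801 Y101.260 F1355
G1 X51.671 Y108.697 F1355
G1 X38.542 Y111.308 F1355
G1 X25.413 Y108.697 F1355
G1 X14.283 Y101.260 F1355
G1 X6.846 Y90.130 F1355
G1 X4.235 Y77.001 F1355
G1 X6.846 Y63.872 F1355
G1 X14.283 Y52.742 F1355
G1 X25.413 Y45.305 F1355
G1 X38.542 Y42.694 F1355
G1 X51.671 Y45.305 F1355
G1 X62.801 Y52.742 F1355
G1 X70.238 Y63.872 F1355
G1 X72.849 Y77.001 F1355
G0 X45.715 Y92.836
M4 S556
G1 X142.036 Y92.836 F2188
G1 X142.036 Y58.141 F2188
G1 X45.715 Y58.141 F2188
G1 X45.715 Y92.836 F2188
G0 X31.184 Y69.238
M4 S556
G1 X17.348 Y66.193 F2188
G1 X5.412 Y73.824 F2188
G1 X2.367 Y87.660 F2188
G1 X9.998 Y99.596 F2188
G1 X23.834 Y102.641 F2188
G1 X35.770 Y95.010 F2188
G1 X38.815 Y81.174 F2188
G1 X31.184 Y69.238 F2188
G0 X162.906 Y53.806
M4 S841
G1 X160.298 Y46.944 F1355
G1 X160.680 Y42.079 F1355
G1 X162.884 Y38.583 F1355
G1 X165.744 Y35.827 F1355
G1 X168.092 Y33.185 F1355
G1 X168.760 Y30.028 F1355
G1 X166.582 Y25.728 F1355
G1 X160.391 Y19.657 F1355
G0 X173.019 Y36.216
M4 S556
G1 X87.474 Y102.566 F2188
G1 X35.102 Y71.770 F2188
G1 X63.081 Y154.632 F2188
G1 X117.733 Y94.563 F2188
G1 X176.714 Y8.230 F2188
M5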